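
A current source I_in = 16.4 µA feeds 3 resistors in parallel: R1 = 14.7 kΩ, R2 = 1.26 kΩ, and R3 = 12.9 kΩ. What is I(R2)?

I ≈ 13.9 µA

ΣG = 1/14.7 + 1/1.26 + 1/12.9 = 0.9392.
Current divider: I(R2) = I_in · G_k/ΣG = 16.4 × (0.7937/0.9392) = 16.4 × 0.8450 = 13.86 µA.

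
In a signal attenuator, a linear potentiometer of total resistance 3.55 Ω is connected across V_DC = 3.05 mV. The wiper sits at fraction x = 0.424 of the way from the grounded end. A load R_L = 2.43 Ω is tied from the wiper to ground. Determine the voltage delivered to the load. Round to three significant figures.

V_out ≈ 0.953 mV

The pot divides into 2.045 Ω above the wiper and 1.505 Ω below.
R_L loads the lower segment: effective lower R = 0.9295 Ω.
Then V_out = V_DC · 0.9295/(2.045 + 0.9295) = 0.9531 mV.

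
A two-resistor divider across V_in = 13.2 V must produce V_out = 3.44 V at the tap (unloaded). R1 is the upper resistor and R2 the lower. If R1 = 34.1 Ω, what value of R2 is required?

R2 ≈ 12.0 Ω

V_out/V_in = R2/(R1+R2) = 0.2606.
Rearranging, R2 = R1·k/(1−k) = 34.1 × 0.3525 = 12.02 Ω.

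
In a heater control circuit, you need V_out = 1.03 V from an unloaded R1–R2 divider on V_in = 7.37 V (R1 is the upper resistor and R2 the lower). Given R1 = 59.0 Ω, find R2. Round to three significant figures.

V_out/V_in = R2/(R1+R2) = 0.1398.
So R2 = R1 · V_out/(V_in − V_out) = 59.0 × 1.03/(7.37 − 1.03) = 59.0 × 0.1625 = 9.585 Ω.

R2 ≈ 9.59 Ω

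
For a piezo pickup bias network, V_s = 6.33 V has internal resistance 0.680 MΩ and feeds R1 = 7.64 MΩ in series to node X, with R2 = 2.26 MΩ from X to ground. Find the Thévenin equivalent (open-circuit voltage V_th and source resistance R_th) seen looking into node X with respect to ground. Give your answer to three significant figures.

R1' = 0.680 + 7.64 = 8.320 MΩ (source resistance + R1).
V_th is the unloaded tap voltage: V_s · R2/(R1'+R2) = 6.33 × 0.2136 = 1.352 V.
Zeroing V_s shorts the top of R1' to ground, so R_th = R1' ‖ R2 = 1.777 MΩ.

V_th ≈ 1.35 V, R_th ≈ 1.78 MΩ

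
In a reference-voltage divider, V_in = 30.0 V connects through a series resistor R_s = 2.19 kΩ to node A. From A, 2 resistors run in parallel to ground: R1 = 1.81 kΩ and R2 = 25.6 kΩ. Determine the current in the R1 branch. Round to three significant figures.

I ≈ 7.22 mA

Combine the parallel branches: R_p = (1/1.81 + 1/25.6)⁻¹ = 1.690 kΩ.
V_A = 30.0 × 1.690/3.880 = 13.07 V.
I(R1) = V_A / R1 = 13.07/1.81 = 7.220 mA.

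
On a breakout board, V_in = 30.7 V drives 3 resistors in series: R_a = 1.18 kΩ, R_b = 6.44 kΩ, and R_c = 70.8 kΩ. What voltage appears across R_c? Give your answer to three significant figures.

V ≈ 27.7 V

Total series resistance ΣR = 1.18 + 6.44 + 70.8 = 78.42 kΩ.
Voltage divider: V = V_in · (70.80 / 78.42) = 30.7 × 0.9028 = 27.72 V.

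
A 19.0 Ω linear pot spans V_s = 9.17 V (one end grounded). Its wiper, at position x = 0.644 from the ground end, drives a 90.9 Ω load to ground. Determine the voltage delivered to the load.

V_out ≈ 5.64 V

The pot divides into 6.764 Ω above the wiper and 12.24 Ω below.
(x·R_p) ‖ R_L = 10.78 Ω.
Then V_out = V_s · 10.78/(6.764 + 10.78) = 5.635 V.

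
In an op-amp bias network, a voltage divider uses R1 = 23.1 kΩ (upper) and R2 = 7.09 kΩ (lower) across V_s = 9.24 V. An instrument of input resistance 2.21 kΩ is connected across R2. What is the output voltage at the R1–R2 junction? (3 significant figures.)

The load sits in parallel with R2, giving an effective lower resistance R2' = R2·R_L/(R2+R_L) = 1.685 kΩ.
Now apply the divider: V_out = 9.24 × 0.06798 = 0.6281 V.

V_out ≈ 0.628 V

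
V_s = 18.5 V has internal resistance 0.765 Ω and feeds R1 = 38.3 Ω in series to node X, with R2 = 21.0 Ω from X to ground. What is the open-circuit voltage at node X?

R1' = 0.765 + 38.3 = 39.06 Ω (source resistance + R1).
Open-circuit (no load on X): V_th = V_s · R2/(R1' + R2) = 18.5 × 21.0/(39.06 + 21.0) = 6.468 V.

V_th ≈ 6.47 V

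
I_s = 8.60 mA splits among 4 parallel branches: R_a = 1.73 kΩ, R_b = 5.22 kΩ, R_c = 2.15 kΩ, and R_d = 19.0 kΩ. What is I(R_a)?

Conductances: ΣG = 1/1.73 + 1/5.22 + 1/2.15 + 1/19.0 = 1.287 (1/kΩ).
Current divider: I(R_a) = I_s · G_k/ΣG = 8.60 × (0.5780/1.287) = 8.60 × 0.4490 = 3.861 mA.

I ≈ 3.86 mA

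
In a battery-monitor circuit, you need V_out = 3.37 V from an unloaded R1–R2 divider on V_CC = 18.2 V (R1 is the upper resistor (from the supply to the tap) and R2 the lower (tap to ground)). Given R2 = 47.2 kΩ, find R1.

R1 ≈ 208 kΩ

V_out/V_CC = R2/(R1+R2) = 0.1852.
Rearranging, R1 = R2·(1−k)/k = 47.2 × 4.401 = 207.7 kΩ.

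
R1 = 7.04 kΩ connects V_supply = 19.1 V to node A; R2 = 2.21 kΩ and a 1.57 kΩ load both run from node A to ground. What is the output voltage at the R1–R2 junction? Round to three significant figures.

R2 ‖ R_L = (2.21 × 1.57)/(2.21 + 1.57) = 0.9179 kΩ.
Voltage divider with the loaded lower leg: V_out = 19.1 × 0.9179/(7.04 + 0.9179) = 19.1 × 0.1153 = 2.203 V.
(Unloaded it would be 4.56 V; the load pulls it down.)

V_out ≈ 2.20 V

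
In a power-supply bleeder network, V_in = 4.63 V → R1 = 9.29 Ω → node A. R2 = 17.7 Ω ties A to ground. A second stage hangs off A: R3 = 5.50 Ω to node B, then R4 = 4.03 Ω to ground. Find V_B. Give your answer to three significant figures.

Node A sees R2 in parallel with the series input of stage 2, R3 + R4 = 9.530 Ω.
R2 ‖ (R3+R4) = 6.195 Ω.
So V_A = 4.63 × 0.4001 = 1.852 V.
V_B = V_A × 0.4229 = 0.7833 V.

V_B ≈ 0.783 V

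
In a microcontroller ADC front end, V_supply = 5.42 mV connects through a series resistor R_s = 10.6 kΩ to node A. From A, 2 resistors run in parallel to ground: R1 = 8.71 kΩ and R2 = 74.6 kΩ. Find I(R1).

Parallel bank: R_p = 1/(1/8.71 + 1/74.6) = 7.799 kΩ.
Node voltage V_A = V_supply · R_p/(R_s + R_p) = 5.42 × 0.4239 = 2.298 mV.
I(R1) = V_A / R1 = 2.298/8.71 = 0.2638 µA.

I ≈ 0.264 µA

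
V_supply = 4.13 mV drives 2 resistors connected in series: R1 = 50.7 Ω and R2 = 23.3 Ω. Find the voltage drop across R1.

V ≈ 2.83 mV

Total series resistance ΣR = 50.7 + 23.3 = 74.00 Ω.
V = V_supply · R/ΣR = 4.13 × 0.6851 = 2.830 mV.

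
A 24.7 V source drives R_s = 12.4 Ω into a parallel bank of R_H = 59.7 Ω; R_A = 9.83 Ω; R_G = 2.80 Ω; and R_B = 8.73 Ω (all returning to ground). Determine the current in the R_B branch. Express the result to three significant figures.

I ≈ 0.340 A

Equivalent of the parallel group: R_p = 1.694 Ω.
Node voltage V_A = V_supply · R_p/(R_s + R_p) = 24.7 × 0.1202 = 2.969 V.
Branch current I = V_A/R_B = 2.969/8.73 = 0.3401 A.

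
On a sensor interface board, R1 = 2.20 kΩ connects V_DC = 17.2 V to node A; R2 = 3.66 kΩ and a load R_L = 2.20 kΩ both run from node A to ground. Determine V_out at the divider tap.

V_out ≈ 6.61 V

First combine the lower leg with the load: R2 ‖ R_L = 1.374 kΩ.
Now apply the divider: V_out = 17.2 × 0.3845 = 6.613 V.
(Unloaded it would be 10.7 V; the load pulls it down.)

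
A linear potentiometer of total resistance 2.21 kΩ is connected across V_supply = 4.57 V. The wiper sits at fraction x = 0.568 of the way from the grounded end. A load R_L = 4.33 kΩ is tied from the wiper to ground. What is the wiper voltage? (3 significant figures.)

V_out ≈ 2.31 V

Split the track: R_lower = x·R_p = 1.255 kΩ, R_upper = (1−x)·R_p = 0.9547 kΩ.
(x·R_p) ‖ R_L = 0.9732 kΩ.
Loaded-divider output: V_out = 4.57 × 0.5048 = 2.307 V.
(Unloaded: V_out = x·V_supply = 2.60 V.)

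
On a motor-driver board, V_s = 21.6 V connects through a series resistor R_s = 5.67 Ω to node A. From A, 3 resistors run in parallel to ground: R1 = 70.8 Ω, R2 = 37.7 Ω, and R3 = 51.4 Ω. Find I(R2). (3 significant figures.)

Parallel bank: R_p = 1/(1/70.8 + 1/37.7 + 1/51.4) = 16.64 Ω.
V_A = 21.6 × 16.64/22.31 = 16.11 V.
Branch current I = V_A/R2 = 16.11/37.7 = 0.4273 A.
(Check via current divider: I_total = 0.9683 A; share G_k/ΣG = 0.4413 → same result.)

I ≈ 0.427 A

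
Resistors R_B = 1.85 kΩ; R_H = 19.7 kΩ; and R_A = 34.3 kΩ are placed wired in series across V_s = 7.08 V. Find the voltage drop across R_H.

V ≈ 2.50 V

ΣR = 1.85 + 19.7 + 34.3 = 55.85 kΩ.
V = V_s · R/ΣR = 7.08 × 0.3527 = 2.497 V.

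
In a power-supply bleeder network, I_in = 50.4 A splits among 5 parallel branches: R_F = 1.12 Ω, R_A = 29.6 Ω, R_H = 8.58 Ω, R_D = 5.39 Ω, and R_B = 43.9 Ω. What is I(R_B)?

Conductances: ΣG = 1/1.12 + 1/29.6 + 1/8.58 + 1/5.39 + 1/43.9 = 1.251 (1/Ω).
R_B takes the fraction G_k/ΣG = 0.02278/1.251 = 0.01820, so I = 50.4 × 0.01820 = 0.9174 A.

I ≈ 0.917 A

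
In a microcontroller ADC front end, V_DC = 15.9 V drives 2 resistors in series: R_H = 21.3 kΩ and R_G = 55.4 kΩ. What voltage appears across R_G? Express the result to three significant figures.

ΣR = 21.3 + 55.4 = 76.70 kΩ.
By the voltage-divider rule, V = 15.9 × 55.40/76.70 = 11.48 V.

V ≈ 11.5 V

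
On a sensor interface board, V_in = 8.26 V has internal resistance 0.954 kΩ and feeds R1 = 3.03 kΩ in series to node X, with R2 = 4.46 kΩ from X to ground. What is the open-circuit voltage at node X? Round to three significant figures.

V_th ≈ 4.36 V

R1' = 0.954 + 3.03 = 3.984 kΩ (source resistance + R1).
With X open, the divider is unloaded: V_th = 8.26 × 4.46/8.444 = 4.363 V.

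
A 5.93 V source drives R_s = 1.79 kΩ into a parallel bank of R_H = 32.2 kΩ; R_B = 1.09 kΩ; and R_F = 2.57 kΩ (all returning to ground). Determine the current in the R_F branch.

Equivalent of the parallel group: R_p = 0.7476 kΩ.
V_A = 5.93 × 0.7476/2.538 = 1.747 V.
I(R_F) = V_A / R_F = 1.747/2.57 = 0.6798 mA.

I ≈ 0.680 mA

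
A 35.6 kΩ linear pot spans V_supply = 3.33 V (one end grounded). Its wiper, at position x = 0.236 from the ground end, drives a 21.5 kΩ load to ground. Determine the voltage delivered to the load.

Lower segment x·R_p = 8.402 kΩ; upper segment (1−x)·R_p = 27.20 kΩ.
Lower segment in parallel with the load: 8.402 ‖ 21.5 = 6.041 kΩ.
V_out = 3.33 × 6.041/(27.20 + 6.041) = 0.6052 V.
(Unloaded: V_out = x·V_supply = 0.786 V.)

V_out ≈ 0.605 V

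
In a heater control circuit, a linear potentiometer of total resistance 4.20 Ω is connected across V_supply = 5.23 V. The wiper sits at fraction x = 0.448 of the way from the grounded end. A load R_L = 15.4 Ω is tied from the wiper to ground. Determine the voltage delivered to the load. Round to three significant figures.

V_out ≈ 2.19 V

The pot divides into 2.318 Ω above the wiper and 1.882 Ω below.
Lower segment in parallel with the load: 1.882 ‖ 15.4 = 1.677 Ω.
Loaded-divider output: V_out = 5.23 × 0.4197 = 2.195 V.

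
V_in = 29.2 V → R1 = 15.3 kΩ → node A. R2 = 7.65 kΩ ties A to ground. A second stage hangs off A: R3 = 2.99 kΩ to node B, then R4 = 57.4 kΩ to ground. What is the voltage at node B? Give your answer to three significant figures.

V_B ≈ 8.53 V

The second stage (R3 + R4 = 60.39 kΩ) loads node A in parallel with R2.
R2 ‖ (R3+R4) = 6.790 kΩ.
V_A = 29.2 × 6.790/(15.3 + 6.790) = 8.975 V.
V_B = V_A × 0.9505 = 8.531 V.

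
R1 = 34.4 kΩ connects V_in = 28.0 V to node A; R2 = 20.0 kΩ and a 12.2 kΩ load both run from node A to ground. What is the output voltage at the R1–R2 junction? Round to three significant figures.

V_out ≈ 5.05 V

First combine the lower leg with the load: R2 ‖ R_L = 7.578 kΩ.
Then V_out = V_in · R2'/(R1 + R2') = 28.0 × 7.578/41.98 = 5.054 V.
(Unloaded it would be 10.3 V; the load pulls it down.)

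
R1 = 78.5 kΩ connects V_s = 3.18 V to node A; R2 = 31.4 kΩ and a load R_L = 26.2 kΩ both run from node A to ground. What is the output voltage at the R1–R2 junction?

R2 ‖ R_L = (31.4 × 26.2)/(31.4 + 26.2) = 14.28 kΩ.
Voltage divider with the loaded lower leg: V_out = 3.18 × 14.28/(78.5 + 14.28) = 3.18 × 0.1539 = 0.4895 V.
(Unloaded it would be 0.909 V; the load pulls it down.)

V_out ≈ 0.490 V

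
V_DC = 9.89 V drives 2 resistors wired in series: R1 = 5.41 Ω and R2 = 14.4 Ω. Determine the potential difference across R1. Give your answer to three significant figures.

V ≈ 2.70 V

Series total: ΣR = 5.41 + 14.4 = 19.81 Ω.
By the voltage-divider rule, V = 9.89 × 5.410/19.81 = 2.701 V.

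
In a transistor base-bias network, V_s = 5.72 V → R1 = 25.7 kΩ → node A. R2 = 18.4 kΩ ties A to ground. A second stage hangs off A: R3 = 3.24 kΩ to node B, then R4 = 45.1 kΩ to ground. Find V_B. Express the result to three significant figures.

Looking into the second stage from A: R3 + R4 = 48.34 kΩ appears in parallel with R2.
Effective lower resistance at A: R2 ‖ 48.34 = 13.33 kΩ.
V_A = 5.72 × 13.33/(25.7 + 13.33) = 1.953 V.
V_B = V_A × 0.9330 = 1.822 V.

V_B ≈ 1.82 V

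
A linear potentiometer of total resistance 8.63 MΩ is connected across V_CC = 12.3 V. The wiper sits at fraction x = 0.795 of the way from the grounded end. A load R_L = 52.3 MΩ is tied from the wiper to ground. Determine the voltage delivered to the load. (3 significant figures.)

V_out ≈ 9.52 V

The pot divides into 1.769 MΩ above the wiper and 6.861 MΩ below.
(x·R_p) ‖ R_L = 6.065 MΩ.
Loaded-divider output: V_out = 12.3 × 0.7742 = 9.522 V.
(Unloaded: V_out = x·V_CC = 9.78 V.)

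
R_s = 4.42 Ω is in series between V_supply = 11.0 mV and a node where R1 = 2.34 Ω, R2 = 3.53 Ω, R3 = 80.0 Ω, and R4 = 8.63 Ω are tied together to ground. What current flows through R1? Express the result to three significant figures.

Parallel bank: R_p = 1/(1/2.34 + 1/3.53 + 1/80.0 + 1/8.63) = 1.192 Ω.
V_A = 11.0 × 1.192/5.612 = 2.336 mV.
Branch current I = V_A/R1 = 2.336/2.34 = 0.9984 mA.

I ≈ 0.998 mA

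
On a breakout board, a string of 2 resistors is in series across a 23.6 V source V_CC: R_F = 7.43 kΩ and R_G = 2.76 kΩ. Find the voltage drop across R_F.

V ≈ 17.2 V

ΣR = 7.43 + 2.76 = 10.19 kΩ.
V = V_CC · R/ΣR = 23.6 × 0.7291 = 17.21 V.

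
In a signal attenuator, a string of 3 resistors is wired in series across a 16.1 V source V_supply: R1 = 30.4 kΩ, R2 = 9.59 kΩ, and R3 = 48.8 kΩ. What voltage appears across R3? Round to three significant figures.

V ≈ 8.85 V

Total series resistance ΣR = 30.4 + 9.59 + 48.8 = 88.79 kΩ.
Voltage divider: V = V_supply · (48.80 / 88.79) = 16.1 × 0.5496 = 8.849 V.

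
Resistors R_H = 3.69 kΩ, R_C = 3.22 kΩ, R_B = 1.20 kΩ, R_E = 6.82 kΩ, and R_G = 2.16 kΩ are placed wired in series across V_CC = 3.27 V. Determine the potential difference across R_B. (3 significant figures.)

Total series resistance ΣR = 3.69 + 3.22 + 1.20 + 6.82 + 2.16 = 17.09 kΩ.
V = V_CC · R/ΣR = 3.27 × 0.07022 = 0.2296 V.

V ≈ 0.230 V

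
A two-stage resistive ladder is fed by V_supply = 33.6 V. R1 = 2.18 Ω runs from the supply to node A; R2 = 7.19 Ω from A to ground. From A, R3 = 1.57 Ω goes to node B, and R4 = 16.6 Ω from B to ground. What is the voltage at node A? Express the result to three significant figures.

V_A ≈ 23.6 V

Looking into the second stage from A: R3 + R4 = 18.17 Ω appears in parallel with R2.
Effective lower resistance at A: R2 ‖ 18.17 = 5.152 Ω.
So V_A = 33.6 × 0.7027 = 23.61 V.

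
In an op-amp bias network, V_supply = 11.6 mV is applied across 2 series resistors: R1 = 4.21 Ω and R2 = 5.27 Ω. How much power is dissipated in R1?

Series current I = V_supply/ΣR = 11.6/9.480 = 1.224 mA.
P(R1) = I²·R1 = (1.224)² × 4.21 = 6.303 µW.

P ≈ 6.30 µW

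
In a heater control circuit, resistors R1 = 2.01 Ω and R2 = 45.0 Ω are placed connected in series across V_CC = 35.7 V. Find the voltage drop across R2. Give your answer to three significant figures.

Total series resistance ΣR = 2.01 + 45.0 = 47.01 Ω.
By the voltage-divider rule, V = 35.7 × 45.00/47.01 = 34.17 V.

V ≈ 34.2 V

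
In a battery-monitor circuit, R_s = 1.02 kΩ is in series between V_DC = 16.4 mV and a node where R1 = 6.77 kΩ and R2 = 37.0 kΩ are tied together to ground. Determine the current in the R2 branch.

I ≈ 0.376 µA

Combine the parallel branches: R_p = (1/6.77 + 1/37.0)⁻¹ = 5.723 kΩ.
V_A by voltage divider: V_A = 16.4 × 5.723/(1.02 + 5.723) = 13.92 mV.
I(R2) = V_A / R2 = 13.92/37.0 = 0.3762 µA.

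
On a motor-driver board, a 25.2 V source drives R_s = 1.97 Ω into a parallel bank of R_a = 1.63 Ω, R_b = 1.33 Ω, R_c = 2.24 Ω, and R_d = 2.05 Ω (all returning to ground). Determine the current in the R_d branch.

Parallel bank: R_p = 1/(1/1.63 + 1/1.33 + 1/2.24 + 1/2.05) = 0.4349 Ω.
Node voltage V_A = V_s · R_p/(R_s + R_p) = 25.2 × 0.1808 = 4.557 V.
Branch current I = V_A/R_d = 4.557/2.05 = 2.223 A.

I ≈ 2.22 A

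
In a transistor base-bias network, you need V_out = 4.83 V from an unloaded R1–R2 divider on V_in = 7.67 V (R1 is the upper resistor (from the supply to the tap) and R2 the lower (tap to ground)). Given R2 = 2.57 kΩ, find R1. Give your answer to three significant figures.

R1 ≈ 1.51 kΩ

V_out/V_in = R2/(R1+R2) = 0.6297.
R1 = R2·(1/k − 1) = 2.57 × 0.5880 = 1.511 kΩ.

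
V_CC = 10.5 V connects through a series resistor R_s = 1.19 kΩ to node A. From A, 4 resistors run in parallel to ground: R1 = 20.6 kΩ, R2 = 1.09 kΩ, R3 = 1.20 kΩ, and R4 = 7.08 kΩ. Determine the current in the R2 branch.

Parallel bank: R_p = 1/(1/20.6 + 1/1.09 + 1/1.20 + 1/7.08) = 0.5153 kΩ.
Node voltage V_A = V_CC · R_p/(R_s + R_p) = 10.5 × 0.3022 = 3.173 V.
I(R2) = V_A / R2 = 3.173/1.09 = 2.911 mA.
(Check via current divider: I_total = 6.157 mA; share G_k/ΣG = 0.4728 → same result.)

I ≈ 2.91 mA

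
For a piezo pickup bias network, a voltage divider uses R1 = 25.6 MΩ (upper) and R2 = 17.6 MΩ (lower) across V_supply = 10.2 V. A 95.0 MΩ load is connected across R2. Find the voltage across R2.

R2 ‖ R_L = (17.6 × 95.0)/(17.6 + 95.0) = 14.85 MΩ.
Voltage divider with the loaded lower leg: V_out = 10.2 × 14.85/(25.6 + 14.85) = 10.2 × 0.3671 = 3.744 V.
(Unloaded it would be 4.16 V; the load pulls it down.)

V_out ≈ 3.74 V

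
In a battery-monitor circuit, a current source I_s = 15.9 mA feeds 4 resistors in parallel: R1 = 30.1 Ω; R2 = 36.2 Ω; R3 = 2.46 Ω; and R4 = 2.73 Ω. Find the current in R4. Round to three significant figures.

Total conductance ΣG = 1/30.1 + 1/36.2 + 1/2.46 + 1/2.73 = 0.8337 (units of 1/Ω).
Current divider: I(R4) = I_s · G_k/ΣG = 15.9 × (0.3663/0.8337) = 15.9 × 0.4394 = 6.986 mA.

I ≈ 6.99 mA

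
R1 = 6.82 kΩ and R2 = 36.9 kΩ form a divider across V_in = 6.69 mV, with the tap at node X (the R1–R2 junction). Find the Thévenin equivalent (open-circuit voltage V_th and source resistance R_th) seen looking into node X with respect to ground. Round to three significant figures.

With X open, the divider is unloaded: V_th = 6.69 × 36.9/43.72 = 5.646 mV.
With V_in suppressed (replaced by a short), R_th = R1 ‖ R2 = (6.820 × 36.9)/(6.820 + 36.9) = 5.756 kΩ.

V_th ≈ 5.65 mV, R_th ≈ 5.76 kΩ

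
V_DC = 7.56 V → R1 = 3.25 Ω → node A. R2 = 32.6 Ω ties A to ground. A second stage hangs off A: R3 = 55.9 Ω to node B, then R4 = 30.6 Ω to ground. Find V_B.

V_B ≈ 2.35 V

Looking into the second stage from A: R3 + R4 = 86.50 Ω appears in parallel with R2.
R2 ‖ (R3+R4) = 23.68 Ω.
So V_A = 7.56 × 0.8793 = 6.648 V.
Stage 2 is unloaded, so V_B = V_A · R4/(R3+R4) = 6.648 × 30.6/86.50 = 2.352 V.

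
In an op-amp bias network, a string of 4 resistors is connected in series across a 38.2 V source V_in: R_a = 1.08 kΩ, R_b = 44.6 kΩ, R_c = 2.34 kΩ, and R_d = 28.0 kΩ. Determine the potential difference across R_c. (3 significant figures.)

V ≈ 1.18 V

Series total: ΣR = 1.08 + 44.6 + 2.34 + 28.0 = 76.02 kΩ.
V = V_in · R/ΣR = 38.2 × 0.03078 = 1.176 V.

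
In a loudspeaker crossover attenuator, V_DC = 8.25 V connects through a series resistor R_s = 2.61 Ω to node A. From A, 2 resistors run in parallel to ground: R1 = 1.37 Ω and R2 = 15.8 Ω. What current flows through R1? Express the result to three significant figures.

Parallel bank: R_p = 1/(1/1.37 + 1/15.8) = 1.261 Ω.
V_A by voltage divider: V_A = 8.25 × 1.261/(2.61 + 1.261) = 2.687 V.
I(R1) = V_A / R1 = 2.687/1.37 = 1.961 A.

I ≈ 1.96 A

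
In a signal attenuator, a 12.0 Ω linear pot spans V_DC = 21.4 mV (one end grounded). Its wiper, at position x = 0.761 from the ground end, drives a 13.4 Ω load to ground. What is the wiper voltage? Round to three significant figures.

V_out ≈ 14.0 mV

Lower segment x·R_p = 9.132 Ω; upper segment (1−x)·R_p = 2.868 Ω.
R_L loads the lower segment: effective lower R = 5.431 Ω.
Then V_out = V_DC · 5.431/(2.868 + 5.431) = 14.00 mV.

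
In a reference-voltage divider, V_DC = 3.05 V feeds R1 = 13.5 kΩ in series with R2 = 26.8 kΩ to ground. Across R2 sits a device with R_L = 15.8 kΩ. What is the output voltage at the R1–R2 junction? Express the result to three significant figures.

The load sits in parallel with R2, giving an effective lower resistance R2' = R2·R_L/(R2+R_L) = 9.940 kΩ.
Then V_out = V_DC · R2'/(R1 + R2') = 3.05 × 9.940/23.44 = 1.293 V.

V_out ≈ 1.29 V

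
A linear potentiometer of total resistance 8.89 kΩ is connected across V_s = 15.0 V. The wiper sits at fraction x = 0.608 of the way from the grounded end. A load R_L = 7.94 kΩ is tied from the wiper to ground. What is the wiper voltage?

V_out ≈ 7.20 V

Split the track: R_lower = x·R_p = 5.405 kΩ, R_upper = (1−x)·R_p = 3.485 kΩ.
(x·R_p) ‖ R_L = 3.216 kΩ.
V_out = 15.0 × 3.216/(3.485 + 3.216) = 7.199 V.
(Unloaded: V_out = x·V_s = 9.12 V.)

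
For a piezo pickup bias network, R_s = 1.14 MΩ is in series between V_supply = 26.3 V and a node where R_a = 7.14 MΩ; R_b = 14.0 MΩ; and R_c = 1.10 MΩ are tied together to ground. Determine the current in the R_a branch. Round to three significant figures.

Parallel bank: R_p = 1/(1/7.14 + 1/14.0 + 1/1.10) = 0.8924 MΩ.
V_A by voltage divider: V_A = 26.3 × 0.8924/(1.14 + 0.8924) = 11.55 V.
Branch current I = V_A/R_a = 11.55/7.14 = 1.617 µA.

I ≈ 1.62 µA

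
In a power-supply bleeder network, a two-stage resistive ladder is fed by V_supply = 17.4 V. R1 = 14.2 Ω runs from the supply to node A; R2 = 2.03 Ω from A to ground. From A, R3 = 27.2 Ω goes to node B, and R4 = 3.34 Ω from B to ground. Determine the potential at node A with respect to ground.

V_A ≈ 2.06 V

Node A sees R2 in parallel with the series input of stage 2, R3 + R4 = 30.54 Ω.
R2 ‖ (R3+R4) = 1.903 Ω.
First divider: V_A = V_supply · 1.903/(14.2 + 1.903) = 2.057 V.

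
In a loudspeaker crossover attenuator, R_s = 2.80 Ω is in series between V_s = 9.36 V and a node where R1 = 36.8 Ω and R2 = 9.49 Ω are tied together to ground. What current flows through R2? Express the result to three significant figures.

Equivalent of the parallel group: R_p = 7.544 Ω.
V_A = 9.36 × 7.544/10.34 = 6.826 V.
I(R2) = V_A / R2 = 6.826/9.49 = 0.7193 A.

I ≈ 0.719 A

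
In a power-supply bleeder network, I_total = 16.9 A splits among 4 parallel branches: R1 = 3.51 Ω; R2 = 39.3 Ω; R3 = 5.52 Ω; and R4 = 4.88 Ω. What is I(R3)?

ΣG = 1/3.51 + 1/39.3 + 1/5.52 + 1/4.88 = 0.6964.
Current divider: I(R3) = I_total · G_k/ΣG = 16.9 × (0.1812/0.6964) = 16.9 × 0.2601 = 4.396 A.

I ≈ 4.40 A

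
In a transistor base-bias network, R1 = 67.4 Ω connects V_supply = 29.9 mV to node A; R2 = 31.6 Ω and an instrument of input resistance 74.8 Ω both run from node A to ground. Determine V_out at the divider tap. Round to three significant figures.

First combine the lower leg with the load: R2 ‖ R_L = 22.22 Ω.
Now apply the divider: V_out = 29.9 × 0.2479 = 7.412 mV.
(Unloaded it would be 9.54 mV; the load pulls it down.)

V_out ≈ 7.41 mV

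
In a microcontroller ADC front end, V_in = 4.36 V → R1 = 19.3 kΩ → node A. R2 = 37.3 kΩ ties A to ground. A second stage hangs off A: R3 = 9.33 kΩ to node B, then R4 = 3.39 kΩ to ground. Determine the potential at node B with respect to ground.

Node A sees R2 in parallel with the series input of stage 2, R3 + R4 = 12.72 kΩ.
R2 ‖ (R3+R4) = 9.485 kΩ.
So V_A = 4.36 × 0.3295 = 1.437 V.
Stage 2 is unloaded, so V_B = V_A · R4/(R3+R4) = 1.437 × 3.39/12.72 = 0.3829 V.

V_B ≈ 0.383 V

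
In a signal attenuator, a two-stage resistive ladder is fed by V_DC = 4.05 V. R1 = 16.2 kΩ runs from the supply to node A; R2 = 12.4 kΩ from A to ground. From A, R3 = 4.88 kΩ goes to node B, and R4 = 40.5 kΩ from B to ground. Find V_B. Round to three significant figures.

V_B ≈ 1.36 V

The second stage (R3 + R4 = 45.38 kΩ) loads node A in parallel with R2.
Effective lower resistance at A: R2 ‖ 45.38 = 9.739 kΩ.
V_A = 4.05 × 9.739/(16.2 + 9.739) = 1.521 V.
Stage 2 is unloaded, so V_B = V_A · R4/(R3+R4) = 1.521 × 40.5/45.38 = 1.357 V.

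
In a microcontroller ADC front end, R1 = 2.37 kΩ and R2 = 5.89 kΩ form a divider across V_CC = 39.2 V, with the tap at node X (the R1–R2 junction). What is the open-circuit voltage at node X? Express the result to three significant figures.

V_th ≈ 28.0 V

V_th is the unloaded tap voltage: V_CC · R2/(R1+R2) = 39.2 × 0.7131 = 27.95 V.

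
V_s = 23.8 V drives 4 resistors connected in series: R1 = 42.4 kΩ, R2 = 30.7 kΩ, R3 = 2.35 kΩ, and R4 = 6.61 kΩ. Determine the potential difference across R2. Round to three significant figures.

V ≈ 8.90 V

Series total: ΣR = 42.4 + 30.7 + 2.35 + 6.61 = 82.06 kΩ.
Voltage divider: V = V_s · (30.70 / 82.06) = 23.8 × 0.3741 = 8.904 V.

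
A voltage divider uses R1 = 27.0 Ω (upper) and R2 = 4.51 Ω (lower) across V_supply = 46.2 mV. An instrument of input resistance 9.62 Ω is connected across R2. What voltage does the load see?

First combine the lower leg with the load: R2 ‖ R_L = 3.071 Ω.
Now apply the divider: V_out = 46.2 × 0.1021 = 4.717 mV.

V_out ≈ 4.72 mV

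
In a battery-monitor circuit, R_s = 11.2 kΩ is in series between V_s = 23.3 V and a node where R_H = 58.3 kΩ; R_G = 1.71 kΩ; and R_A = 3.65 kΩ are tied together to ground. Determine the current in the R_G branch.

I ≈ 1.26 mA

Combine the parallel branches: R_p = (1/58.3 + 1/1.71 + 1/3.65)⁻¹ = 1.142 kΩ.
V_A by voltage divider: V_A = 23.3 × 1.142/(11.2 + 1.142) = 2.155 V.
I(R_G) = V_A / R_G = 2.155/1.71 = 1.260 mA.
(Check via current divider: I_total = 1.888 mA; share G_k/ΣG = 0.6676 → same result.)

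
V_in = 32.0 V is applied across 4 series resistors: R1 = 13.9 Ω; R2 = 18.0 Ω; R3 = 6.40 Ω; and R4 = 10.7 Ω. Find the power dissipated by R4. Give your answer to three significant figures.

Series current I = V_in/ΣR = 32.0/49.00 = 0.6531 A.
P(R4) = I²·R4 = (0.6531)² × 10.7 = 4.563 W.

P ≈ 4.56 W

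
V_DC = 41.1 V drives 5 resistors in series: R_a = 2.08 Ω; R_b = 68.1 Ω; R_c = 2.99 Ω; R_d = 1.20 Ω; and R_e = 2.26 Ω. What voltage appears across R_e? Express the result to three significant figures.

V ≈ 1.21 V

ΣR = 2.08 + 68.1 + 2.99 + 1.20 + 2.26 = 76.63 Ω.
V = V_DC · R/ΣR = 41.1 × 0.02949 = 1.212 V.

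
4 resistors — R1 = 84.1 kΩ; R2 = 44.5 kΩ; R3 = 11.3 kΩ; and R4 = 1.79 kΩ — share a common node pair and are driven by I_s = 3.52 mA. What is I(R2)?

Total conductance ΣG = 1/84.1 + 1/44.5 + 1/11.3 + 1/1.79 = 0.6815 (units of 1/kΩ).
R2 takes the fraction G_k/ΣG = 0.02247/0.6815 = 0.03297, so I = 3.52 × 0.03297 = 0.1161 mA.

I ≈ 0.116 mA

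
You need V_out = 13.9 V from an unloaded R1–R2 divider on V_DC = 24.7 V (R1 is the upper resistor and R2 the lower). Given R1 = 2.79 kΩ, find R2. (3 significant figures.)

V_out/V_DC = R2/(R1+R2) = 0.5628.
Rearranging, R2 = R1·k/(1−k) = 2.79 × 1.287 = 3.591 kΩ.

R2 ≈ 3.59 kΩ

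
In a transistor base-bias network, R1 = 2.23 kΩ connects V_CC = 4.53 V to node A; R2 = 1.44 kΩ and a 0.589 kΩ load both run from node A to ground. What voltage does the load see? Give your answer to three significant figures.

V_out ≈ 0.715 V

First combine the lower leg with the load: R2 ‖ R_L = 0.4180 kΩ.
Then V_out = V_CC · R2'/(R1 + R2') = 4.53 × 0.4180/2.648 = 0.7151 V.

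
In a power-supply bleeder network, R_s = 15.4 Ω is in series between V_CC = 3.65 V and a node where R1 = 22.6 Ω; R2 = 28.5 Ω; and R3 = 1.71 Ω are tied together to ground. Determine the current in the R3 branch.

I ≈ 0.190 A

Combine the parallel branches: R_p = (1/22.6 + 1/28.5 + 1/1.71)⁻¹ = 1.506 Ω.
V_A = 3.65 × 1.506/16.91 = 0.3251 V.
Branch current I = V_A/R3 = 0.3251/1.71 = 0.1901 A.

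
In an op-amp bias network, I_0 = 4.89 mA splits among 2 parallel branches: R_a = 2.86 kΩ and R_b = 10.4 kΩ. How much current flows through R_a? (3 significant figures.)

I ≈ 3.84 mA

For two parallel branches, I_k = I_0 · (other R)/(sum of R).
So I = 4.89 × 10.4/13.26 = 3.835 mA.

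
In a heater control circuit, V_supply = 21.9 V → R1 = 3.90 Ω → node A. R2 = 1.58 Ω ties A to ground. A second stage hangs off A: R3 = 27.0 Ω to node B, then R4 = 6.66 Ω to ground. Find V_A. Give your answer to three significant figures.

V_A ≈ 6.11 V

Node A sees R2 in parallel with the series input of stage 2, R3 + R4 = 33.66 Ω.
R2 ‖ (R3+R4) = 1.509 Ω.
So V_A = 21.9 × 0.2790 = 6.110 V.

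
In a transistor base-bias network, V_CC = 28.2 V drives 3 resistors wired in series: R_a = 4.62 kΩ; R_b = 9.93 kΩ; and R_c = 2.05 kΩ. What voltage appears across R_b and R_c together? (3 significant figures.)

V ≈ 20.4 V

Series total: ΣR = 4.62 + 9.93 + 2.05 = 16.60 kΩ.
R_{R_b..R_c} = 9.93 + 2.05 = 11.98 kΩ.
Voltage divider: V = V_CC · (11.98 / 16.60) = 28.2 × 0.7217 = 20.35 V.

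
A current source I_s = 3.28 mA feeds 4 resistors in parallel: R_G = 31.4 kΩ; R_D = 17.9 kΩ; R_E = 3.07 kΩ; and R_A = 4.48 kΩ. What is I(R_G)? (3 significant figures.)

I ≈ 0.164 mA

ΣG = 1/31.4 + 1/17.9 + 1/3.07 + 1/4.48 = 0.6367.
By the current-divider rule, I = I_s · G_k/ΣG = 3.28 × 0.05002 = 0.1641 mA.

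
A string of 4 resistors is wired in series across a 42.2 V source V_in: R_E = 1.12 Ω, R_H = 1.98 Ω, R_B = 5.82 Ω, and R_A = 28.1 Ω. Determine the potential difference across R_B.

V ≈ 6.63 V

ΣR = 1.12 + 1.98 + 5.82 + 28.1 = 37.02 Ω.
V = V_in · R/ΣR = 42.2 × 0.1572 = 6.634 V.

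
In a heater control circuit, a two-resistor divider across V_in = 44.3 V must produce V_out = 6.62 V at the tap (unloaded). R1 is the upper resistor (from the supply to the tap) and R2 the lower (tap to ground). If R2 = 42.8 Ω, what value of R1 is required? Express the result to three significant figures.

R1 ≈ 244 Ω

The divider ratio is R2/(R1+R2) = 6.62/44.3 = 0.1494.
R1 = R2·(1/k − 1) = 42.8 × 5.692 = 243.6 Ω.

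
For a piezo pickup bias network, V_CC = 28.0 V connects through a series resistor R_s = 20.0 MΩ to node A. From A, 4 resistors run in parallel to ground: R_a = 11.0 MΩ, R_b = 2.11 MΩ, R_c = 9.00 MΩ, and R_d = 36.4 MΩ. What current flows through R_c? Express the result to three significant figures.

I ≈ 0.206 µA

Parallel bank: R_p = 1/(1/11.0 + 1/2.11 + 1/9.00 + 1/36.4) = 1.422 MΩ.
Node voltage V_A = V_CC · R_p/(R_s + R_p) = 28.0 × 0.06636 = 1.858 V.
I(R_c) = V_A / R_c = 1.858/9.00 = 0.2065 µA.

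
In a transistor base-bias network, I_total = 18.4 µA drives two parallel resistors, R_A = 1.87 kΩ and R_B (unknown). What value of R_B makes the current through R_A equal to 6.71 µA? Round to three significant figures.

In a two-way split, I_A/I_total = R_B/(R_A + R_B).
6.71/18.4 = R_B/(R_A + R_B) → R_B = R_A · (0.3647)/(1 − 0.3647) = 1.87 × 0.5740 = 1.073 kΩ.

R_B ≈ 1.07 kΩ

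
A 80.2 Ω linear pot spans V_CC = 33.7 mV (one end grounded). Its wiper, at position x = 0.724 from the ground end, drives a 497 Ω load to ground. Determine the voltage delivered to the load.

Lower segment x·R_p = 58.06 Ω; upper segment (1−x)·R_p = 22.14 Ω.
Lower segment in parallel with the load: 58.06 ‖ 497 = 51.99 Ω.
Loaded-divider output: V_out = 33.7 × 0.7014 = 23.64 mV.

V_out ≈ 23.6 mV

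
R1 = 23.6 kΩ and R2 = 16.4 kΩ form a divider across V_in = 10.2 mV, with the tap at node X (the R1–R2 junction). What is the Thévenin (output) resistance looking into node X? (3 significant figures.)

R_th ≈ 9.68 kΩ

Looking into X with the source shorted: R_th = R1·R2/(R1+R2) = 23.60 × 16.4/40.00 = 9.676 kΩ.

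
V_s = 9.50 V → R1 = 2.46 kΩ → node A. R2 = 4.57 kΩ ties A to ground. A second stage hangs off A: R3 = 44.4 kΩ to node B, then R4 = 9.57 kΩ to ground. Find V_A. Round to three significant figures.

Node A sees R2 in parallel with the series input of stage 2, R3 + R4 = 53.97 kΩ.
Effective lower resistance at A: R2 ‖ 53.97 = 4.213 kΩ.
V_A = 9.50 × 4.213/(2.46 + 4.213) = 5.998 V.

V_A ≈ 6.00 V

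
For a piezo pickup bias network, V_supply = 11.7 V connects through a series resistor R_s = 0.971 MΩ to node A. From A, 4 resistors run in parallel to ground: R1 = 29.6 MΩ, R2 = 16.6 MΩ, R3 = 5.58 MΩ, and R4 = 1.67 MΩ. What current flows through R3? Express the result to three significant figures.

Combine the parallel branches: R_p = (1/29.6 + 1/16.6 + 1/5.58 + 1/1.67)⁻¹ = 1.147 MΩ.
V_A by voltage divider: V_A = 11.7 × 1.147/(0.971 + 1.147) = 6.335 V.
I(R3) = V_A / R3 = 6.335/5.58 = 1.135 µA.
(Check via current divider: I_total = 5.525 µA; share G_k/ΣG = 0.2055 → same result.)

I ≈ 1.14 µA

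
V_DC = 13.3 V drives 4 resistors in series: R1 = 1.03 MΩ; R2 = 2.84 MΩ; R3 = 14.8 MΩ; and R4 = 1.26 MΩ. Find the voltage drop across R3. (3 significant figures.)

ΣR = 1.03 + 2.84 + 14.8 + 1.26 = 19.93 MΩ.
Voltage divider: V = V_DC · (14.80 / 19.93) = 13.3 × 0.7426 = 9.877 V.

V ≈ 9.88 V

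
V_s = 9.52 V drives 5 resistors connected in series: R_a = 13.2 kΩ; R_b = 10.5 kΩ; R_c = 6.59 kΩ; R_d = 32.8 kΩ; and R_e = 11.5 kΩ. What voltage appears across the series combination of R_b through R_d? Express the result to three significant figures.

Series total: ΣR = 13.2 + 10.5 + 6.59 + 32.8 + 11.5 = 74.59 kΩ.
R_{R_b..R_d} = 10.5 + 6.59 + 32.8 = 49.89 kΩ.
By the voltage-divider rule, V = 9.52 × 49.89/74.59 = 6.368 V.

V ≈ 6.37 V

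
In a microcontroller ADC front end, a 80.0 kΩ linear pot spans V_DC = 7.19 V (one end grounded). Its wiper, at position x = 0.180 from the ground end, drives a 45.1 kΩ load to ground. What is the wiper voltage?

The pot divides into 65.60 kΩ above the wiper and 14.40 kΩ below.
(x·R_p) ‖ R_L = 10.91 kΩ.
Then V_out = V_DC · 10.91/(65.60 + 10.91) = 1.026 V.

V_out ≈ 1.03 V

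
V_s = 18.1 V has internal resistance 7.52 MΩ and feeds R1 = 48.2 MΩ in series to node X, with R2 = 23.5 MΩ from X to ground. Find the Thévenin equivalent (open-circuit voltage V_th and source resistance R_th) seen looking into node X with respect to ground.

R1' = 7.52 + 48.2 = 55.72 MΩ (source resistance + R1).
With X open, the divider is unloaded: V_th = 18.1 × 23.5/79.22 = 5.369 V.
Looking into X with the source shorted: R_th = R1'·R2/(R1'+R2) = 55.72 × 23.5/79.22 = 16.53 MΩ.

V_th ≈ 5.37 V, R_th ≈ 16.5 MΩ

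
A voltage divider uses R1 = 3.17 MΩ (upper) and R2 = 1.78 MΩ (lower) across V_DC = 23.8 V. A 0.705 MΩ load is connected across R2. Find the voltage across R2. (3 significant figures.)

R2 ‖ R_L = (1.78 × 0.705)/(1.78 + 0.705) = 0.5050 MΩ.
Voltage divider with the loaded lower leg: V_out = 23.8 × 0.5050/(3.17 + 0.5050) = 23.8 × 0.1374 = 3.270 V.
(Unloaded it would be 8.56 V; the load pulls it down.)

V_out ≈ 3.27 V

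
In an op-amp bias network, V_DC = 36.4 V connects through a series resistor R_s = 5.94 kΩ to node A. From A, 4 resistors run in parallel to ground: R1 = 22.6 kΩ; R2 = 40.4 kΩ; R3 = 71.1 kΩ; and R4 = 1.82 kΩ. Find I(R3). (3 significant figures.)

I ≈ 0.108 mA

Combine the parallel branches: R_p = (1/22.6 + 1/40.4 + 1/71.1 + 1/1.82)⁻¹ = 1.581 kΩ.
V_A = 36.4 × 1.581/7.521 = 7.652 V.
Branch current I = V_A/R3 = 7.652/71.1 = 0.1076 mA.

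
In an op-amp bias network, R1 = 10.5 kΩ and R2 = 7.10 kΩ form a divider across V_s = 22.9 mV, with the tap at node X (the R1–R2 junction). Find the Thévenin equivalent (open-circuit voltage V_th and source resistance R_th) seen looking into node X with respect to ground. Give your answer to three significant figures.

Open-circuit (no load on X): V_th = V_s · R2/(R1 + R2) = 22.9 × 7.10/(10.50 + 7.10) = 9.238 mV.
With V_s suppressed (replaced by a short), R_th = R1 ‖ R2 = (10.50 × 7.10)/(10.50 + 7.10) = 4.236 kΩ.

V_th ≈ 9.24 mV, R_th ≈ 4.24 kΩ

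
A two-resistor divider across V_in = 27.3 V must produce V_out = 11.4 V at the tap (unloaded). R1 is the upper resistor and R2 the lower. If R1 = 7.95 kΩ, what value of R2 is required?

R2 ≈ 5.70 kΩ

Required fraction k = V_out/V_in = 0.4176.
Rearranging, R2 = R1·k/(1−k) = 7.95 × 0.7170 = 5.700 kΩ.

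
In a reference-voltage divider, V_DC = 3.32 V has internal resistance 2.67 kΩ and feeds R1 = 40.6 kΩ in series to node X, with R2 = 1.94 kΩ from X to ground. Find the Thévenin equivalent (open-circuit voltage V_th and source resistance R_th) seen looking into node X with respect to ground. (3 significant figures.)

R1' = 2.67 + 40.6 = 43.27 kΩ (source resistance + R1).
V_th is the unloaded tap voltage: V_DC · R2/(R1'+R2) = 3.32 × 0.04291 = 0.1425 V.
Zeroing V_DC shorts the top of R1' to ground, so R_th = R1' ‖ R2 = 1.857 kΩ.

V_th ≈ 0.142 V, R_th ≈ 1.86 kΩ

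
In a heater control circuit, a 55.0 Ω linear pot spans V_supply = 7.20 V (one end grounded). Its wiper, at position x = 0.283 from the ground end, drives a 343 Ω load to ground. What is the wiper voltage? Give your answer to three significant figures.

Lower segment x·R_p = 15.56 Ω; upper segment (1−x)·R_p = 39.44 Ω.
R_L loads the lower segment: effective lower R = 14.89 Ω.
Then V_out = V_supply · 14.89/(39.44 + 14.89) = 1.973 V.

V_out ≈ 1.97 V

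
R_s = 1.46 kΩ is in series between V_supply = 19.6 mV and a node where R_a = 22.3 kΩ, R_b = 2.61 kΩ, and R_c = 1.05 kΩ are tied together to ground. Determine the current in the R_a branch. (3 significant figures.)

I ≈ 0.291 µA

Equivalent of the parallel group: R_p = 0.7244 kΩ.
V_A = 19.6 × 0.7244/2.184 = 6.500 mV.
I(R_a) = V_A / R_a = 6.500/22.3 = 0.2915 µA.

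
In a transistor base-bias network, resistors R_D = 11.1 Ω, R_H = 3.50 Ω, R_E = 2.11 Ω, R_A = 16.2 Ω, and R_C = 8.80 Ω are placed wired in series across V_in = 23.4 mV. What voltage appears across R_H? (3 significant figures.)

V ≈ 1.96 mV

Series total: ΣR = 11.1 + 3.50 + 2.11 + 16.2 + 8.80 = 41.71 Ω.
By the voltage-divider rule, V = 23.4 × 3.500/41.71 = 1.964 mV.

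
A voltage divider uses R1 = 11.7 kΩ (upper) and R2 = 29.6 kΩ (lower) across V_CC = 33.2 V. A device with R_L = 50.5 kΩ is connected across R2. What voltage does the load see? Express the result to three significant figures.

V_out ≈ 20.4 V

The load sits in parallel with R2, giving an effective lower resistance R2' = R2·R_L/(R2+R_L) = 18.66 kΩ.
Now apply the divider: V_out = 33.2 × 0.6146 = 20.41 V.
(Unloaded it would be 23.8 V; the load pulls it down.)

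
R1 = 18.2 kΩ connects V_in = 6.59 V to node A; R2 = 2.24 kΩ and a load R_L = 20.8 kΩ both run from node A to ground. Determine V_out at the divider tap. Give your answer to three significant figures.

V_out ≈ 0.659 V

R2 ‖ R_L = (2.24 × 20.8)/(2.24 + 20.8) = 2.022 kΩ.
Voltage divider with the loaded lower leg: V_out = 6.59 × 2.022/(18.2 + 2.022) = 6.59 × 0.1000 = 0.6590 V.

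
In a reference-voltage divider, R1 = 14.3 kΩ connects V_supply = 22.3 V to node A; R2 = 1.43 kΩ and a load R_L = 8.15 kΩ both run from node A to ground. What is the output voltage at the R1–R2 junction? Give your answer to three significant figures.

V_out ≈ 1.75 V

First combine the lower leg with the load: R2 ‖ R_L = 1.217 kΩ.
Now apply the divider: V_out = 22.3 × 0.07840 = 1.748 V.
(Unloaded it would be 2.03 V; the load pulls it down.)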